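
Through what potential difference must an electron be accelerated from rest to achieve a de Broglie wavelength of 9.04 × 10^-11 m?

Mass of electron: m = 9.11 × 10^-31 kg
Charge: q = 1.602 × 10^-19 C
184 V

From λ = h/√(2mqV), we solve for V:

λ² = h²/(2mqV)
V = h²/(2mqλ²)
V = (6.626 × 10^-34 J·s)² / (2 × 9.11 × 10^-31 kg × 1.602 × 10^-19 C × (9.04 × 10^-11 m)²)
V = 184 V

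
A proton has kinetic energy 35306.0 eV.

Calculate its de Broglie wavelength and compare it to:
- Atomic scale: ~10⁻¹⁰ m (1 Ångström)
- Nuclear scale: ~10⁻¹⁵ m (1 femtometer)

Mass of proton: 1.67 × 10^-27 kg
λ = 1.52 × 10^-13 m, which is between nuclear and atomic scales.

Using λ = h/√(2mKE):

KE = 35306.0 eV = 5.657 × 10^-15 J

λ = h/√(2mKE)
λ = (6.626 × 10^-34 J·s) / √(2 × 1.67 × 10^-27 kg × 5.657 × 10^-15 J)
λ = 1.52 × 10^-13 m

Comparison:
- Atomic scale (10⁻¹⁰ m): λ is 0.0015× this size
- Nuclear scale (10⁻¹⁵ m): λ is 1.5e+02× this size

The wavelength is between nuclear and atomic scales.

This wavelength is appropriate for probing atomic structure but too large for nuclear physics experiments.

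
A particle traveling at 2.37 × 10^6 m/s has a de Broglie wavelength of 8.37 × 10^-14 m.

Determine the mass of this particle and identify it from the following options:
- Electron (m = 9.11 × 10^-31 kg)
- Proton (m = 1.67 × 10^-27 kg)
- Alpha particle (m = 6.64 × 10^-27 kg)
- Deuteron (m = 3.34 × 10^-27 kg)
The particle is a deuteron.

From λ = h/(mv), solve for mass:

m = h/(λv)
m = (6.626 × 10^-34 J·s) / (8.37 × 10^-14 m × 2.37 × 10^6 m/s)
m = 3.34 × 10^-27 kg

Comparing with the listed masses, this is closest to a deuteron.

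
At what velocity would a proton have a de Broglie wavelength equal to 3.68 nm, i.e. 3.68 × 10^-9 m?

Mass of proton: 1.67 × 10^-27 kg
1.08 × 10^2 m/s

From λ = h/(mv), solve for v:

v = h/(mλ)
v = (6.626 × 10^-34 J·s) / (1.67 × 10^-27 kg × 3.68 × 10^-9 m)
v = 1.08 × 10^2 m/s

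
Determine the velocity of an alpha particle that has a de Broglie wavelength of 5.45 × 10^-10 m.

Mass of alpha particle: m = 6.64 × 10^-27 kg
1.83 × 10^2 m/s

From the de Broglie relation λ = h/(mv), we solve for v:

v = h/(mλ)
v = (6.626 × 10^-34 J·s) / (6.64 × 10^-27 kg × 5.45 × 10^-10 m)
v = 1.83 × 10^2 m/s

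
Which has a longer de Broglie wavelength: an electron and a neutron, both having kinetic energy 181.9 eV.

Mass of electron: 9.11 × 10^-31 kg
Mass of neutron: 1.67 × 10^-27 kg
The electron has the longer wavelength.

Using λ = h/√(2mKE):

For electron: λ₁ = h/√(2m₁KE) = 9.09 × 10^-11 m
For neutron: λ₂ = h/√(2m₂KE) = 2.12 × 10^-12 m

Since λ ∝ 1/√m at constant kinetic energy, the lighter particle has the longer wavelength.

The electron has the longer de Broglie wavelength.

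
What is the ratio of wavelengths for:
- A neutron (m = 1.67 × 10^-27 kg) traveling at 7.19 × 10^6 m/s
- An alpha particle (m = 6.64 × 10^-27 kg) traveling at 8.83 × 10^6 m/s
λ₁/λ₂ = 4.88

Using λ = h/(mv):

λ₁ = h/(m₁v₁) = 5.52 × 10^-14 m
λ₂ = h/(m₂v₂) = 1.13 × 10^-14 m

Ratio λ₁/λ₂ = (m₂v₂)/(m₁v₁)
         = (6.64 × 10^-27 kg × 8.83 × 10^6 m/s) / (1.67 × 10^-27 kg × 7.19 × 10^6 m/s)
         = 4.88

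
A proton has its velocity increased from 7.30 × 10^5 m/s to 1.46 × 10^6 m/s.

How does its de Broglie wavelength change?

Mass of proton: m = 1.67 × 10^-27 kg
The wavelength decreases by a factor of 2.

Using λ = h/(mv):

Initial wavelength: λ₁ = h/(mv₁) = 5.44 × 10^-13 m
Final wavelength: λ₂ = h/(mv₂) = 2.72 × 10^-13 m

Since λ ∝ 1/v, when velocity increases by a factor of 2, the wavelength decreases by a factor of 2.

λ₂/λ₁ = v₁/v₂ = 1/2

The wavelength decreases by a factor of 2.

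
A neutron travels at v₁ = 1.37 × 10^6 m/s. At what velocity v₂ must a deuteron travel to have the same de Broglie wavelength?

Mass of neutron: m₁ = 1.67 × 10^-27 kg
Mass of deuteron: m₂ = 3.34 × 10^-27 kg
v₂ = 6.85 × 10^5 m/s

For equal de Broglie wavelengths: λ₁ = λ₂

h/(m₁v₁) = h/(m₂v₂)
m₁v₁ = m₂v₂
v₂ = v₁ · (m₁/m₂)

v₂ = 1.37 × 10^6 m/s × (1.67 × 10^-27 kg / 3.34 × 10^-27 kg)
v₂ = 6.85 × 10^5 m/s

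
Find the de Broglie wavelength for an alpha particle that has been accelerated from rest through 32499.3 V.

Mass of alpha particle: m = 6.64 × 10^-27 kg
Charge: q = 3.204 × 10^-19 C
5.63 × 10^-14 m

When a particle is accelerated through voltage V, it gains kinetic energy KE = qV.

The de Broglie wavelength is then λ = h/√(2mqV):

λ = h/√(2mqV)
λ = (6.626 × 10^-34 J·s) / √(2 × 6.64 × 10^-27 kg × 3.204 × 10^-19 C × 32499.3 V)
λ = 5.63 × 10^-14 m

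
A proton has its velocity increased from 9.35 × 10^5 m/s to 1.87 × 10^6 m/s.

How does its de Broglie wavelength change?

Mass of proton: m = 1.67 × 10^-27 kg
The wavelength decreases by a factor of 2.

Using λ = h/(mv):

Initial wavelength: λ₁ = h/(mv₁) = 4.24 × 10^-13 m
Final wavelength: λ₂ = h/(mv₂) = 2.12 × 10^-13 m

Since λ ∝ 1/v, when velocity increases by a factor of 2, the wavelength decreases by a factor of 2.

λ₂/λ₁ = v₁/v₂ = 1/2

The wavelength decreases by a factor of 2.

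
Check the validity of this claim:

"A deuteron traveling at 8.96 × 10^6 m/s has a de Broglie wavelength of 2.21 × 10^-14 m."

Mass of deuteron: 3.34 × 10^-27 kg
True

The claim is correct.

Using λ = h/(mv):
λ = (6.626 × 10^-34 J·s) / (3.34 × 10^-27 kg × 8.96 × 10^6 m/s)
λ = 2.21 × 10^-14 m

This matches the claimed value.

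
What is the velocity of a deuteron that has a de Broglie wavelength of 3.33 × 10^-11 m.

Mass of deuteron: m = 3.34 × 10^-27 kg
5.96 × 10^3 m/s

From the de Broglie relation λ = h/(mv), we solve for v:

v = h/(mλ)
v = (6.626 × 10^-34 J·s) / (3.34 × 10^-27 kg × 3.33 × 10^-11 m)
v = 5.96 × 10^3 m/s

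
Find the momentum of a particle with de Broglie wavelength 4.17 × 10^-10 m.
1.59 × 10^-24 kg·m/s

From the de Broglie relation λ = h/p, we solve for p:

p = h/λ
p = (6.626 × 10^-34 J·s) / (4.17 × 10^-10 m)
p = 1.59 × 10^-24 kg·m/s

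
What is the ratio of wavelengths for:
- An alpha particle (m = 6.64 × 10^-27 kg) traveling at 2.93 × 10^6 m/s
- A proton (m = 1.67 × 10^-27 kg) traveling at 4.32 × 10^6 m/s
λ₁/λ₂ = 0.371

Using λ = h/(mv):

λ₁ = h/(m₁v₁) = 3.41 × 10^-14 m
λ₂ = h/(m₂v₂) = 9.18 × 10^-14 m

Ratio λ₁/λ₂ = (m₂v₂)/(m₁v₁)
         = (1.67 × 10^-27 kg × 4.32 × 10^6 m/s) / (6.64 × 10^-27 kg × 2.93 × 10^6 m/s)
         = 0.371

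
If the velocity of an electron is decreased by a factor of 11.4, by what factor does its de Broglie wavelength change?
The wavelength increases by a factor of 11.4.

From λ = h/(mv), the wavelength is inversely proportional to velocity:

λ ∝ 1/v

If v → v/11.4, then λ → 11.4λ

When velocity is decreased by a factor of 11.4, the wavelength increases by a factor of 11.4.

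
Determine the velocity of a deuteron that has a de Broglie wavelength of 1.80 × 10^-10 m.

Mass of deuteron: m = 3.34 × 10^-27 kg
1.10 × 10^3 m/s

From the de Broglie relation λ = h/(mv), we solve for v:

v = h/(mλ)
v = (6.626 × 10^-34 J·s) / (3.34 × 10^-27 kg × 1.80 × 10^-10 m)
v = 1.10 × 10^3 m/s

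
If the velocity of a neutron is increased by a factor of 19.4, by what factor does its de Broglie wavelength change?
The wavelength decreases by a factor of 19.4.

From λ = h/(mv), the wavelength is inversely proportional to velocity:

λ ∝ 1/v

If v → 19.4v, then λ → λ/19.4

When velocity is increased by a factor of 19.4, the wavelength decreases by a factor of 19.4.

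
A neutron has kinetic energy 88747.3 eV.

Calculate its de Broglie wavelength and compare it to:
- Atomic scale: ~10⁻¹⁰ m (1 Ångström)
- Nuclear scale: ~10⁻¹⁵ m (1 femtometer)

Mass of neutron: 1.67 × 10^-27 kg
λ = 9.61 × 10^-14 m, which is between nuclear and atomic scales.

Using λ = h/√(2mKE):

KE = 88747.3 eV = 1.422 × 10^-14 J

λ = h/√(2mKE)
λ = (6.626 × 10^-34 J·s) / √(2 × 1.67 × 10^-27 kg × 1.422 × 10^-14 J)
λ = 9.61 × 10^-14 m

Comparison:
- Atomic scale (10⁻¹⁰ m): λ is 0.00096× this size
- Nuclear scale (10⁻¹⁵ m): λ is 96× this size

The wavelength is between nuclear and atomic scales.

This wavelength is appropriate for probing atomic structure but too large for nuclear physics experiments.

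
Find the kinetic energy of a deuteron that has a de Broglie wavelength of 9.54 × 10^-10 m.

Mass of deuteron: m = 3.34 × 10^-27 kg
7.22 × 10^-23 J (or 4.51 × 10^-4 eV)

From λ = h/√(2mKE), we solve for KE:

λ² = h²/(2mKE)
KE = h²/(2mλ²)
KE = (6.626 × 10^-34 J·s)² / (2 × 3.34 × 10^-27 kg × (9.54 × 10^-10 m)²)
KE = 7.22 × 10^-23 J
KE = 4.51 × 10^-4 eV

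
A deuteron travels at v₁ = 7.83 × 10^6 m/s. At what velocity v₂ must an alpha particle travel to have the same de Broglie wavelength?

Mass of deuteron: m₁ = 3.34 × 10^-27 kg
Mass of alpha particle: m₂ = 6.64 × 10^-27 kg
v₂ = 3.94 × 10^6 m/s

For equal de Broglie wavelengths: λ₁ = λ₂

h/(m₁v₁) = h/(m₂v₂)
m₁v₁ = m₂v₂
v₂ = v₁ · (m₁/m₂)

v₂ = 7.83 × 10^6 m/s × (3.34 × 10^-27 kg / 6.64 × 10^-27 kg)
v₂ = 3.94 × 10^6 m/s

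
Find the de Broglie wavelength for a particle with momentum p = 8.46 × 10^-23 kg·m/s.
7.83 × 10^-12 m

Using the de Broglie relation λ = h/p:

λ = h/p
λ = (6.626 × 10^-34 J·s) / (8.46 × 10^-23 kg·m/s)
λ = 7.83 × 10^-12 m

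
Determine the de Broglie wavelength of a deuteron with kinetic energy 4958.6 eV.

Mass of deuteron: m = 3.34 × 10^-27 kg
2.88 × 10^-13 m

Using λ = h/√(2mKE):

First convert KE to Joules: KE = 4958.6 eV = 7.945 × 10^-16 J

λ = h/√(2mKE)
λ = (6.626 × 10^-34 J·s) / √(2 × 3.34 × 10^-27 kg × 7.945 × 10^-16 J)
λ = 2.88 × 10^-13 m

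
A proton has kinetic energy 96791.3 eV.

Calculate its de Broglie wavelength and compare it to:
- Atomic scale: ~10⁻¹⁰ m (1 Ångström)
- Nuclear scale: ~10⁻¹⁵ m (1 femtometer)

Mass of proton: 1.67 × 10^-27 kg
λ = 9.21 × 10^-14 m, which is between nuclear and atomic scales.

Using λ = h/√(2mKE):

KE = 96791.3 eV = 1.551 × 10^-14 J

λ = h/√(2mKE)
λ = (6.626 × 10^-34 J·s) / √(2 × 1.67 × 10^-27 kg × 1.551 × 10^-14 J)
λ = 9.21 × 10^-14 m

Comparison:
- Atomic scale (10⁻¹⁰ m): λ is 0.00092× this size
- Nuclear scale (10⁻¹⁵ m): λ is 92× this size

The wavelength is between nuclear and atomic scales.

This wavelength is appropriate for probing atomic structure but too large for nuclear physics experiments.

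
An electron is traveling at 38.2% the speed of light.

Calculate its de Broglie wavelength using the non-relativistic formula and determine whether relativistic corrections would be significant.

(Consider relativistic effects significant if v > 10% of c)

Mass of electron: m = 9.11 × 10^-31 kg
Yes, relativistic corrections are needed.

Using the non-relativistic de Broglie formula λ = h/(mv):

v = 38.2% × c = 1.145 × 10^8 m/s

λ = h/(mv)
λ = (6.626 × 10^-34 J·s) / (9.11 × 10^-31 kg × 1.145 × 10^8 m/s)
λ = 6.35 × 10^-12 m

Since v = 38.2% of c > 10% of c, relativistic corrections ARE significant and the actual wavelength would differ from this non-relativistic estimate.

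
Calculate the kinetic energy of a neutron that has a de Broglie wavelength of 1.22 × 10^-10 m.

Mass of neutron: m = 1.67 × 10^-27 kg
8.83 × 10^-21 J (or 0.0551 eV)

From λ = h/√(2mKE), we solve for KE:

λ² = h²/(2mKE)
KE = h²/(2mλ²)
KE = (6.626 × 10^-34 J·s)² / (2 × 1.67 × 10^-27 kg × (1.22 × 10^-10 m)²)
KE = 8.83 × 10^-21 J
KE = 0.0551 eV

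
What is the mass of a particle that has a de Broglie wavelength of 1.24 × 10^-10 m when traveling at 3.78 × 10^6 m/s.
1.41 × 10^-30 kg

From the de Broglie relation λ = h/(mv), we solve for m:

m = h/(λv)
m = (6.626 × 10^-34 J·s) / (1.24 × 10^-10 m × 3.78 × 10^6 m/s)
m = 1.41 × 10^-30 kg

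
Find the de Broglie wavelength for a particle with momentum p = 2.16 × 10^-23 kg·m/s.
3.07 × 10^-11 m

Using the de Broglie relation λ = h/p:

λ = h/p
λ = (6.626 × 10^-34 J·s) / (2.16 × 10^-23 kg·m/s)
λ = 3.07 × 10^-11 m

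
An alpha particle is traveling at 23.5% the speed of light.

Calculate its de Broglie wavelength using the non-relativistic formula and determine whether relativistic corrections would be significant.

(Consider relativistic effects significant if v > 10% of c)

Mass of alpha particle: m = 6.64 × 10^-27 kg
Yes, relativistic corrections are needed.

Using the non-relativistic de Broglie formula λ = h/(mv):

v = 23.5% × c = 7.045 × 10^7 m/s

λ = h/(mv)
λ = (6.626 × 10^-34 J·s) / (6.64 × 10^-27 kg × 7.045 × 10^7 m/s)
λ = 1.42 × 10^-15 m

Since v = 23.5% of c > 10% of c, relativistic corrections ARE significant and the actual wavelength would differ from this non-relativistic estimate.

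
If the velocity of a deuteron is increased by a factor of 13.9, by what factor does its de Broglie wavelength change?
The wavelength decreases by a factor of 13.9.

From λ = h/(mv), the wavelength is inversely proportional to velocity:

λ ∝ 1/v

If v → 13.9v, then λ → λ/13.9

When velocity is increased by a factor of 13.9, the wavelength decreases by a factor of 13.9.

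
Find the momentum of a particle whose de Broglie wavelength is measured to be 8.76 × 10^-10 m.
7.56 × 10^-25 kg·m/s

From the de Broglie relation λ = h/p, we solve for p:

p = h/λ
p = (6.626 × 10^-34 J·s) / (8.76 × 10^-10 m)
p = 7.56 × 10^-25 kg·m/s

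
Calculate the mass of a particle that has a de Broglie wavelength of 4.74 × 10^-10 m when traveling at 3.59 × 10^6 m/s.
3.89 × 10^-31 kg

From the de Broglie relation λ = h/(mv), we solve for m:

m = h/(λv)
m = (6.626 × 10^-34 J·s) / (4.74 × 10^-10 m × 3.59 × 10^6 m/s)
m = 3.89 × 10^-31 kg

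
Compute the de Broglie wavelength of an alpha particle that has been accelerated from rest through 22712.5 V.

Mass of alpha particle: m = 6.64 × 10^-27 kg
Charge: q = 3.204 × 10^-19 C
6.74 × 10^-14 m

When a particle is accelerated through voltage V, it gains kinetic energy KE = qV.

The de Broglie wavelength is then λ = h/√(2mqV):

λ = h/√(2mqV)
λ = (6.626 × 10^-34 J·s) / √(2 × 6.64 × 10^-27 kg × 3.204 × 10^-19 C × 22712.5 V)
λ = 6.74 × 10^-14 m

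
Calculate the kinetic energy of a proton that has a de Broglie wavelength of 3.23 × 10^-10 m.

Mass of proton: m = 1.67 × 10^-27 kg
1.26 × 10^-21 J (or 7.86 × 10^-3 eV)

From λ = h/√(2mKE), we solve for KE:

λ² = h²/(2mKE)
KE = h²/(2mλ²)
KE = (6.626 × 10^-34 J·s)² / (2 × 1.67 × 10^-27 kg × (3.23 × 10^-10 m)²)
KE = 1.26 × 10^-21 J
KE = 7.86 × 10^-3 eV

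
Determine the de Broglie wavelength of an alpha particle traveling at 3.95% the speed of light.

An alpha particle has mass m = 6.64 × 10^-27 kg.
8.43 × 10^-15 m

Using the de Broglie relation λ = h/(mv):

v = 3.95% × c = 1.184 × 10^7 m/s

λ = h/(mv)
λ = (6.626 × 10^-34 J·s) / (6.64 × 10^-27 kg × 1.184 × 10^7 m/s)
λ = 8.43 × 10^-15 m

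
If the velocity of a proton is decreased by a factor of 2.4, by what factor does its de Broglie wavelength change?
The wavelength increases by a factor of 2.4.

From λ = h/(mv), the wavelength is inversely proportional to velocity:

λ ∝ 1/v

If v → v/2.4, then λ → 2.4λ

When velocity is decreased by a factor of 2.4, the wavelength increases by a factor of 2.4.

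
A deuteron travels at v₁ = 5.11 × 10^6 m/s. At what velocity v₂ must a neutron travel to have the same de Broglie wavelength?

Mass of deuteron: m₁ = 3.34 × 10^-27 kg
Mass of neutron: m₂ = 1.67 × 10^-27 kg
v₂ = 1.02 × 10^7 m/s

For equal de Broglie wavelengths: λ₁ = λ₂

h/(m₁v₁) = h/(m₂v₂)
m₁v₁ = m₂v₂
v₂ = v₁ · (m₁/m₂)

v₂ = 5.11 × 10^6 m/s × (3.34 × 10^-27 kg / 1.67 × 10^-27 kg)
v₂ = 1.02 × 10^7 m/s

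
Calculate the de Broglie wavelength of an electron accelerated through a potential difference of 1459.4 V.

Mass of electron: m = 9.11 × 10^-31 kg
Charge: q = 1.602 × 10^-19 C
3.21 × 10^-11 m

When a particle is accelerated through voltage V, it gains kinetic energy KE = qV.

The de Broglie wavelength is then λ = h/√(2mqV):

λ = h/√(2mqV)
λ = (6.626 × 10^-34 J·s) / √(2 × 9.11 × 10^-31 kg × 1.602 × 10^-19 C × 1459.4 V)
λ = 3.21 × 10^-11 m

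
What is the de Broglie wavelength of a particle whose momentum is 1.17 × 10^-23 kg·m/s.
5.66 × 10^-11 m

Using the de Broglie relation λ = h/p:

λ = h/p
λ = (6.626 × 10^-34 J·s) / (1.17 × 10^-23 kg·m/s)
λ = 5.66 × 10^-11 m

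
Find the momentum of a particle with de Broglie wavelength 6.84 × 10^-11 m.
9.69 × 10^-24 kg·m/s

From the de Broglie relation λ = h/p, we solve for p:

p = h/λ
p = (6.626 × 10^-34 J·s) / (6.84 × 10^-11 m)
p = 9.69 × 10^-24 kg·m/s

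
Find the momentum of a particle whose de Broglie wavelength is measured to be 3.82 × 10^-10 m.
1.73 × 10^-24 kg·m/s

From the de Broglie relation λ = h/p, we solve for p:

p = h/λ
p = (6.626 × 10^-34 J·s) / (3.82 × 10^-10 m)
p = 1.73 × 10^-24 kg·m/s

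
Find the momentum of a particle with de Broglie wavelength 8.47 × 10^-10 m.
7.82 × 10^-25 kg·m/s

From the de Broglie relation λ = h/p, we solve for p:

p = h/λ
p = (6.626 × 10^-34 J·s) / (8.47 × 10^-10 m)
p = 7.82 × 10^-25 kg·m/s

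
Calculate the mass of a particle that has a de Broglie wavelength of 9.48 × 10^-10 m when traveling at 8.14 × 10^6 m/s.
8.59 × 10^-32 kg

From the de Broglie relation λ = h/(mv), we solve for m:

m = h/(λv)
m = (6.626 × 10^-34 J·s) / (9.48 × 10^-10 m × 8.14 × 10^6 m/s)
m = 8.59 × 10^-32 kg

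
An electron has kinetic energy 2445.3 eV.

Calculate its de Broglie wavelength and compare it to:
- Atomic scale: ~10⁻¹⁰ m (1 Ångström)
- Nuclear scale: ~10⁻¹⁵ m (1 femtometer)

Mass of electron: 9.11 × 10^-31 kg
λ = 2.48 × 10^-11 m, which is between nuclear and atomic scales.

Using λ = h/√(2mKE):

KE = 2445.3 eV = 3.918 × 10^-16 J

λ = h/√(2mKE)
λ = (6.626 × 10^-34 J·s) / √(2 × 9.11 × 10^-31 kg × 3.918 × 10^-16 J)
λ = 2.48 × 10^-11 m

Comparison:
- Atomic scale (10⁻¹⁰ m): λ is 0.25× this size
- Nuclear scale (10⁻¹⁵ m): λ is 2.5e+04× this size

The wavelength is between nuclear and atomic scales.

This wavelength is appropriate for probing atomic structure but too large for nuclear physics experiments.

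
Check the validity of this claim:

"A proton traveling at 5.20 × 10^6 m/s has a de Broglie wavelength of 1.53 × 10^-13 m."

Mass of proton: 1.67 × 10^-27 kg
False

The claim is incorrect.

Using λ = h/(mv):
λ = (6.626 × 10^-34 J·s) / (1.67 × 10^-27 kg × 5.20 × 10^6 m/s)
λ = 7.63 × 10^-14 m

The actual wavelength differs from the claimed 1.53 × 10^-13 m.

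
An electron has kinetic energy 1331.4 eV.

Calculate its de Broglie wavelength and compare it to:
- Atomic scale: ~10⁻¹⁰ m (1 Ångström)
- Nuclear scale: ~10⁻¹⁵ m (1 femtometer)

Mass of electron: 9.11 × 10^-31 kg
λ = 3.36 × 10^-11 m, which is between nuclear and atomic scales.

Using λ = h/√(2mKE):

KE = 1331.4 eV = 2.133 × 10^-16 J

λ = h/√(2mKE)
λ = (6.626 × 10^-34 J·s) / √(2 × 9.11 × 10^-31 kg × 2.133 × 10^-16 J)
λ = 3.36 × 10^-11 m

Comparison:
- Atomic scale (10⁻¹⁰ m): λ is 0.34× this size
- Nuclear scale (10⁻¹⁵ m): λ is 3.4e+04× this size

The wavelength is between nuclear and atomic scales.

This wavelength is appropriate for probing atomic structure but too large for nuclear physics experiments.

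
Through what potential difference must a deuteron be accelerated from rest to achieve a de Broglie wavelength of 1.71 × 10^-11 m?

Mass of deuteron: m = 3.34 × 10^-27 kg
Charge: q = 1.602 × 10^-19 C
1.40 V

From λ = h/√(2mqV), we solve for V:

λ² = h²/(2mqV)
V = h²/(2mqλ²)
V = (6.626 × 10^-34 J·s)² / (2 × 3.34 × 10^-27 kg × 1.602 × 10^-19 C × (1.71 × 10^-11 m)²)
V = 1.40 V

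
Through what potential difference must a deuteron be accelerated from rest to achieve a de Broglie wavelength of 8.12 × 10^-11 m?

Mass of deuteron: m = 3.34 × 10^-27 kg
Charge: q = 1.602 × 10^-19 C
6.22 × 10^-2 V

From λ = h/√(2mqV), we solve for V:

λ² = h²/(2mqV)
V = h²/(2mqλ²)
V = (6.626 × 10^-34 J·s)² / (2 × 3.34 × 10^-27 kg × 1.602 × 10^-19 C × (8.12 × 10^-11 m)²)
V = 6.22 × 10^-2 V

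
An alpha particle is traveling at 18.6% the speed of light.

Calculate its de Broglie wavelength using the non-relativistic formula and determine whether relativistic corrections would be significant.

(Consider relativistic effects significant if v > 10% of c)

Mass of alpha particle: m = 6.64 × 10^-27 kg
Yes, relativistic corrections are needed.

Using the non-relativistic de Broglie formula λ = h/(mv):

v = 18.6% × c = 5.576 × 10^7 m/s

λ = h/(mv)
λ = (6.626 × 10^-34 J·s) / (6.64 × 10^-27 kg × 5.576 × 10^7 m/s)
λ = 1.79 × 10^-15 m

Since v = 18.6% of c > 10% of c, relativistic corrections ARE significant and the actual wavelength would differ from this non-relativistic estimate.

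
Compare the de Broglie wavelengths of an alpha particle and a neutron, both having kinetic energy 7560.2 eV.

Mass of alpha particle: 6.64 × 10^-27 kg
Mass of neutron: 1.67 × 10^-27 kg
The neutron has the longer wavelength.

Using λ = h/√(2mKE):

For alpha particle: λ₁ = h/√(2m₁KE) = 1.65 × 10^-13 m
For neutron: λ₂ = h/√(2m₂KE) = 3.29 × 10^-13 m

Since λ ∝ 1/√m at constant kinetic energy, the lighter particle has the longer wavelength.

The neutron has the longer de Broglie wavelength.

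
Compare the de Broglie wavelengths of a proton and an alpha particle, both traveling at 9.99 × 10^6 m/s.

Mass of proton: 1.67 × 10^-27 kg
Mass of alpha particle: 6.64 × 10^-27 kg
The proton has the longer wavelength.

Using λ = h/(mv), since both particles have the same velocity, the wavelength depends only on mass.

For proton: λ₁ = h/(m₁v) = 3.97 × 10^-14 m
For alpha particle: λ₂ = h/(m₂v) = 9.99 × 10^-15 m

Since λ ∝ 1/m at constant velocity, the lighter particle has the longer wavelength.

The proton has the longer de Broglie wavelength.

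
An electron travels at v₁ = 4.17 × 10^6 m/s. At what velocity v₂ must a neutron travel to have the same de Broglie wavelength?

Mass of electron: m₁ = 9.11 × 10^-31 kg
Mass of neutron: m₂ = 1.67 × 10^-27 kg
v₂ = 2.27 × 10^3 m/s

For equal de Broglie wavelengths: λ₁ = λ₂

h/(m₁v₁) = h/(m₂v₂)
m₁v₁ = m₂v₂
v₂ = v₁ · (m₁/m₂)

v₂ = 4.17 × 10^6 m/s × (9.11 × 10^-31 kg / 1.67 × 10^-27 kg)
v₂ = 2.27 × 10^3 m/s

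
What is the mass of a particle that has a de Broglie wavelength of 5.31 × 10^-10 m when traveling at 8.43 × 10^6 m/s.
1.48 × 10^-31 kg

From the de Broglie relation λ = h/(mv), we solve for m:

m = h/(λv)
m = (6.626 × 10^-34 J·s) / (5.31 × 10^-10 m × 8.43 × 10^6 m/s)
m = 1.48 × 10^-31 kg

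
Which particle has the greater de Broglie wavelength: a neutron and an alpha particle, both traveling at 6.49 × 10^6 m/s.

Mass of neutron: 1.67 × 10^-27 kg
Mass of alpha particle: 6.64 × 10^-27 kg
The neutron has the longer wavelength.

Using λ = h/(mv), since both particles have the same velocity, the wavelength depends only on mass.

For neutron: λ₁ = h/(m₁v) = 6.11 × 10^-14 m
For alpha particle: λ₂ = h/(m₂v) = 1.54 × 10^-14 m

Since λ ∝ 1/m at constant velocity, the lighter particle has the longer wavelength.

The neutron has the longer de Broglie wavelength.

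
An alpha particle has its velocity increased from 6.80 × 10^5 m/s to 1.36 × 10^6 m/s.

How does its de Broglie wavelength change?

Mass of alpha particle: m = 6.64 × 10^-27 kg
The wavelength decreases by a factor of 2.

Using λ = h/(mv):

Initial wavelength: λ₁ = h/(mv₁) = 1.47 × 10^-13 m
Final wavelength: λ₂ = h/(mv₂) = 7.34 × 10^-14 m

Since λ ∝ 1/v, when velocity increases by a factor of 2, the wavelength decreases by a factor of 2.

λ₂/λ₁ = v₁/v₂ = 1/2

The wavelength decreases by a factor of 2.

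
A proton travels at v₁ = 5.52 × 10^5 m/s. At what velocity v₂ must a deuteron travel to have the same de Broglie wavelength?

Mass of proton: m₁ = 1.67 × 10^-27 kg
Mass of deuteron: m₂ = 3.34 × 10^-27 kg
v₂ = 2.76 × 10^5 m/s

For equal de Broglie wavelengths: λ₁ = λ₂

h/(m₁v₁) = h/(m₂v₂)
m₁v₁ = m₂v₂
v₂ = v₁ · (m₁/m₂)

v₂ = 5.52 × 10^5 m/s × (1.67 × 10^-27 kg / 3.34 × 10^-27 kg)
v₂ = 2.76 × 10^5 m/s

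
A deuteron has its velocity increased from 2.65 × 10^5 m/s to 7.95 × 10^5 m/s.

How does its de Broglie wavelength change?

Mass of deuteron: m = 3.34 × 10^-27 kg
The wavelength decreases by a factor of 3.

Using λ = h/(mv):

Initial wavelength: λ₁ = h/(mv₁) = 7.49 × 10^-13 m
Final wavelength: λ₂ = h/(mv₂) = 2.50 × 10^-13 m

Since λ ∝ 1/v, when velocity increases by a factor of 3, the wavelength decreases by a factor of 3.

λ₂/λ₁ = v₁/v₂ = 1/3

The wavelength decreases by a factor of 3.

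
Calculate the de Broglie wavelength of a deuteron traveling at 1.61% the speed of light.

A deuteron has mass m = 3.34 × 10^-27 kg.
4.11 × 10^-14 m

Using the de Broglie relation λ = h/(mv):

v = 1.61% × c = 4.827 × 10^6 m/s

λ = h/(mv)
λ = (6.626 × 10^-34 J·s) / (3.34 × 10^-27 kg × 4.827 × 10^6 m/s)
λ = 4.11 × 10^-14 m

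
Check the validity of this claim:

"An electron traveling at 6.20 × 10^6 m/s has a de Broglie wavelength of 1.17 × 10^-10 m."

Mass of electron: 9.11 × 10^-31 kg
True

The claim is correct.

Using λ = h/(mv):
λ = (6.626 × 10^-34 J·s) / (9.11 × 10^-31 kg × 6.20 × 10^6 m/s)
λ = 1.17 × 10^-10 m

This matches the claimed value.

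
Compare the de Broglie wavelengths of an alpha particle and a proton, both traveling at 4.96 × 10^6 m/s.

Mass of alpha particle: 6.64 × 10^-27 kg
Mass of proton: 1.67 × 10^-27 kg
The proton has the longer wavelength.

Using λ = h/(mv), since both particles have the same velocity, the wavelength depends only on mass.

For alpha particle: λ₁ = h/(m₁v) = 2.01 × 10^-14 m
For proton: λ₂ = h/(m₂v) = 8.00 × 10^-14 m

Since λ ∝ 1/m at constant velocity, the lighter particle has the longer wavelength.

The proton has the longer de Broglie wavelength.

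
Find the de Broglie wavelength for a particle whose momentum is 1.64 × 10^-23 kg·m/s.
4.04 × 10^-11 m

Using the de Broglie relation λ = h/p:

λ = h/p
λ = (6.626 × 10^-34 J·s) / (1.64 × 10^-23 kg·m/s)
λ = 4.04 × 10^-11 m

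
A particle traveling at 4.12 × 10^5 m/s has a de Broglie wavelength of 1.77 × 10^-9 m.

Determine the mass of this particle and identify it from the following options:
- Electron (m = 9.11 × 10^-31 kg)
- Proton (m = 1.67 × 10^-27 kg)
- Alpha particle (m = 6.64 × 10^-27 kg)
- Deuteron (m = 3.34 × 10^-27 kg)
The particle is an electron.

From λ = h/(mv), solve for mass:

m = h/(λv)
m = (6.626 × 10^-34 J·s) / (1.77 × 10^-9 m × 4.12 × 10^5 m/s)
m = 9.09 × 10^-31 kg

Comparing with the listed masses, this is closest to an electron.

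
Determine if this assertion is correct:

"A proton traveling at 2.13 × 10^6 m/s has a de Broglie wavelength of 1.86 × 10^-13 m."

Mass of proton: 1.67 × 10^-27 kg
True

The claim is correct.

Using λ = h/(mv):
λ = (6.626 × 10^-34 J·s) / (1.67 × 10^-27 kg × 2.13 × 10^6 m/s)
λ = 1.86 × 10^-13 m

This matches the claimed value.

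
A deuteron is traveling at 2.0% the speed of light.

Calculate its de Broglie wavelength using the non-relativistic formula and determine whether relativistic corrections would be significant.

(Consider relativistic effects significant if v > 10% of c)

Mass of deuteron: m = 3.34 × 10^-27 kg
No, relativistic corrections are not needed.

Using the non-relativistic de Broglie formula λ = h/(mv):

v = 2.0% × c = 5.996 × 10^6 m/s

λ = h/(mv)
λ = (6.626 × 10^-34 J·s) / (3.34 × 10^-27 kg × 5.996 × 10^6 m/s)
λ = 3.31 × 10^-14 m

Since v = 2.0% of c < 10% of c, relativistic corrections are NOT significant and this non-relativistic result is a good approximation.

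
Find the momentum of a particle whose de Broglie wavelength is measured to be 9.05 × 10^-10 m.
7.32 × 10^-25 kg·m/s

From the de Broglie relation λ = h/p, we solve for p:

p = h/λ
p = (6.626 × 10^-34 J·s) / (9.05 × 10^-10 m)
p = 7.32 × 10^-25 kg·m/s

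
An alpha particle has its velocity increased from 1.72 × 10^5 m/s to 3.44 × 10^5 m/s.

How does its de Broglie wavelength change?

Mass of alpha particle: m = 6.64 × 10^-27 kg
The wavelength decreases by a factor of 2.

Using λ = h/(mv):

Initial wavelength: λ₁ = h/(mv₁) = 5.80 × 10^-13 m
Final wavelength: λ₂ = h/(mv₂) = 2.90 × 10^-13 m

Since λ ∝ 1/v, when velocity increases by a factor of 2, the wavelength decreases by a factor of 2.

λ₂/λ₁ = v₁/v₂ = 1/2

The wavelength decreases by a factor of 2.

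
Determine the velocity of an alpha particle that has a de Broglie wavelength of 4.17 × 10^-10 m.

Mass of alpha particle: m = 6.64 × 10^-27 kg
2.39 × 10^2 m/s

From the de Broglie relation λ = h/(mv), we solve for v:

v = h/(mλ)
v = (6.626 × 10^-34 J·s) / (6.64 × 10^-27 kg × 4.17 × 10^-10 m)
v = 2.39 × 10^2 m/s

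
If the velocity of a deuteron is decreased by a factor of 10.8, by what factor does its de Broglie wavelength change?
The wavelength increases by a factor of 10.8.

From λ = h/(mv), the wavelength is inversely proportional to velocity:

λ ∝ 1/v

If v → v/10.8, then λ → 10.8λ

When velocity is decreased by a factor of 10.8, the wavelength increases by a factor of 10.8.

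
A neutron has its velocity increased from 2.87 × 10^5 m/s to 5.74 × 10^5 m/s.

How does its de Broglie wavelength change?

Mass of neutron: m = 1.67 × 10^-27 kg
The wavelength decreases by a factor of 2.

Using λ = h/(mv):

Initial wavelength: λ₁ = h/(mv₁) = 1.38 × 10^-12 m
Final wavelength: λ₂ = h/(mv₂) = 6.91 × 10^-13 m

Since λ ∝ 1/v, when velocity increases by a factor of 2, the wavelength decreases by a factor of 2.

λ₂/λ₁ = v₁/v₂ = 1/2

The wavelength decreases by a factor of 2.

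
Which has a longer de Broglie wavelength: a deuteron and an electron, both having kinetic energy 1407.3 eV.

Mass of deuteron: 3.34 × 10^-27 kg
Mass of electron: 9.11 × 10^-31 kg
The electron has the longer wavelength.

Using λ = h/√(2mKE):

For deuteron: λ₁ = h/√(2m₁KE) = 5.40 × 10^-13 m
For electron: λ₂ = h/√(2m₂KE) = 3.27 × 10^-11 m

Since λ ∝ 1/√m at constant kinetic energy, the lighter particle has the longer wavelength.

The electron has the longer de Broglie wavelength.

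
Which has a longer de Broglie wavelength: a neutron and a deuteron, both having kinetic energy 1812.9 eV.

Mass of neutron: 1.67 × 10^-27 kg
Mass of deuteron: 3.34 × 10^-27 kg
The neutron has the longer wavelength.

Using λ = h/√(2mKE):

For neutron: λ₁ = h/√(2m₁KE) = 6.73 × 10^-13 m
For deuteron: λ₂ = h/√(2m₂KE) = 4.76 × 10^-13 m

Since λ ∝ 1/√m at constant kinetic energy, the lighter particle has the longer wavelength.

The neutron has the longer de Broglie wavelength.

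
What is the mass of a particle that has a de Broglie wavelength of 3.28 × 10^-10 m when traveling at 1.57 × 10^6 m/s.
1.29 × 10^-30 kg

From the de Broglie relation λ = h/(mv), we solve for m:

m = h/(λv)
m = (6.626 × 10^-34 J·s) / (3.28 × 10^-10 m × 1.57 × 10^6 m/s)
m = 1.29 × 10^-30 kg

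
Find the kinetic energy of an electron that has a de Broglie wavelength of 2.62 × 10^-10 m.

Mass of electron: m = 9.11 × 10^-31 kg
3.51 × 10^-18 J (or 21.9 eV)

From λ = h/√(2mKE), we solve for KE:

λ² = h²/(2mKE)
KE = h²/(2mλ²)
KE = (6.626 × 10^-34 J·s)² / (2 × 9.11 × 10^-31 kg × (2.62 × 10^-10 m)²)
KE = 3.51 × 10^-18 J
KE = 21.9 eV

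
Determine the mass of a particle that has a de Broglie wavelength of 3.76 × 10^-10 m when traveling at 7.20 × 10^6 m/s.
2.45 × 10^-31 kg

From the de Broglie relation λ = h/(mv), we solve for m:

m = h/(λv)
m = (6.626 × 10^-34 J·s) / (3.76 × 10^-10 m × 7.20 × 10^6 m/s)
m = 2.45 × 10^-31 kg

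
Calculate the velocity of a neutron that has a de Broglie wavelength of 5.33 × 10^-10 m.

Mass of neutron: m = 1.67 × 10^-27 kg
7.44 × 10^2 m/s

From the de Broglie relation λ = h/(mv), we solve for v:

v = h/(mλ)
v = (6.626 × 10^-34 J·s) / (1.67 × 10^-27 kg × 5.33 × 10^-10 m)
v = 7.44 × 10^2 m/s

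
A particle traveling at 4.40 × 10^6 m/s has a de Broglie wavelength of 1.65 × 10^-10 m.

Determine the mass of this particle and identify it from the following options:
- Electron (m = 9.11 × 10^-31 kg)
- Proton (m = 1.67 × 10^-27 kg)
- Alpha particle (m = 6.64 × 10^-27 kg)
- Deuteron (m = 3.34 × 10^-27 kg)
The particle is an electron.

From λ = h/(mv), solve for mass:

m = h/(λv)
m = (6.626 × 10^-34 J·s) / (1.65 × 10^-10 m × 4.40 × 10^6 m/s)
m = 9.13 × 10^-31 kg

Comparing with the listed masses, this is closest to an electron.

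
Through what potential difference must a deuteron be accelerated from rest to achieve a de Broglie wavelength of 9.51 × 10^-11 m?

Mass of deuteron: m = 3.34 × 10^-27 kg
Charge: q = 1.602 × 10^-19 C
4.54 × 10^-2 V

From λ = h/√(2mqV), we solve for V:

λ² = h²/(2mqV)
V = h²/(2mqλ²)
V = (6.626 × 10^-34 J·s)² / (2 × 3.34 × 10^-27 kg × 1.602 × 10^-19 C × (9.51 × 10^-11 m)²)
V = 4.54 × 10^-2 V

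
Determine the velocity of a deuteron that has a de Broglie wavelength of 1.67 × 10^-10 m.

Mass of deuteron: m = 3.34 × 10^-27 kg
1.19 × 10^3 m/s

From the de Broglie relation λ = h/(mv), we solve for v:

v = h/(mλ)
v = (6.626 × 10^-34 J·s) / (3.34 × 10^-27 kg × 1.67 × 10^-10 m)
v = 1.19 × 10^3 m/s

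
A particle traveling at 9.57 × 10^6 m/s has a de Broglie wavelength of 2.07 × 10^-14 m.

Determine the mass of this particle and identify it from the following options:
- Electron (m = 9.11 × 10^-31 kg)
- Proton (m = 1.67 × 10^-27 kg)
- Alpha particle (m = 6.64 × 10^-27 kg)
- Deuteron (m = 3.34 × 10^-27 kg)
The particle is a deuteron.

From λ = h/(mv), solve for mass:

m = h/(λv)
m = (6.626 × 10^-34 J·s) / (2.07 × 10^-14 m × 9.57 × 10^6 m/s)
m = 3.34 × 10^-27 kg

Comparing with the listed masses, this is closest to a deuteron.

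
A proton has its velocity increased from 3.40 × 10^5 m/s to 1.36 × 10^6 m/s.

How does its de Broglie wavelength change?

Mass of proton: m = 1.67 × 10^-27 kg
The wavelength decreases by a factor of 4.

Using λ = h/(mv):

Initial wavelength: λ₁ = h/(mv₁) = 1.17 × 10^-12 m
Final wavelength: λ₂ = h/(mv₂) = 2.92 × 10^-13 m

Since λ ∝ 1/v, when velocity increases by a factor of 4, the wavelength decreases by a factor of 4.

λ₂/λ₁ = v₁/v₂ = 1/4

The wavelength decreases by a factor of 4.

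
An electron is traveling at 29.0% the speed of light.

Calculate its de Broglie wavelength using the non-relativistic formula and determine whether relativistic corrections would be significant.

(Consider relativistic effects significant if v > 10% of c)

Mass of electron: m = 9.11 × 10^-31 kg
Yes, relativistic corrections are needed.

Using the non-relativistic de Broglie formula λ = h/(mv):

v = 29.0% × c = 8.694 × 10^7 m/s

λ = h/(mv)
λ = (6.626 × 10^-34 J·s) / (9.11 × 10^-31 kg × 8.694 × 10^7 m/s)
λ = 8.37 × 10^-12 m

Since v = 29.0% of c > 10% of c, relativistic corrections ARE significant and the actual wavelength would differ from this non-relativistic estimate.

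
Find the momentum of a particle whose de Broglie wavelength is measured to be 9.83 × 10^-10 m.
6.74 × 10^-25 kg·m/s

From the de Broglie relation λ = h/p, we solve for p:

p = h/λ
p = (6.626 × 10^-34 J·s) / (9.83 × 10^-10 m)
p = 6.74 × 10^-25 kg·m/s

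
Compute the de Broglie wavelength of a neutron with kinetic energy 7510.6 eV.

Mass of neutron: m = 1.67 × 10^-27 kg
3.31 × 10^-13 m

Using λ = h/√(2mKE):

First convert KE to Joules: KE = 7510.6 eV = 1.203 × 10^-15 J

λ = h/√(2mKE)
λ = (6.626 × 10^-34 J·s) / √(2 × 1.67 × 10^-27 kg × 1.203 × 10^-15 J)
λ = 3.31 × 10^-13 m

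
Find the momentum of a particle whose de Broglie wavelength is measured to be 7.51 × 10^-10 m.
8.82 × 10^-25 kg·m/s

From the de Broglie relation λ = h/p, we solve for p:

p = h/λ
p = (6.626 × 10^-34 J·s) / (7.51 × 10^-10 m)
p = 8.82 × 10^-25 kg·m/s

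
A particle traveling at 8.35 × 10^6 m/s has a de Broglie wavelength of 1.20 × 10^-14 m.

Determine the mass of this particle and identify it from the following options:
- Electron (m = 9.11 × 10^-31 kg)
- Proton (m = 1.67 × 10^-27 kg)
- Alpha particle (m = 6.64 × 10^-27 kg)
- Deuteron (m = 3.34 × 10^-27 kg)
The particle is an alpha particle.

From λ = h/(mv), solve for mass:

m = h/(λv)
m = (6.626 × 10^-34 J·s) / (1.20 × 10^-14 m × 8.35 × 10^6 m/s)
m = 6.61 × 10^-27 kg

Comparing with the listed masses, this is closest to an alpha particle.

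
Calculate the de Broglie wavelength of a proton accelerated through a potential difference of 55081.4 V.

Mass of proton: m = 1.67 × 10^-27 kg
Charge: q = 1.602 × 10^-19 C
1.22 × 10^-13 m

When a particle is accelerated through voltage V, it gains kinetic energy KE = qV.

The de Broglie wavelength is then λ = h/√(2mqV):

λ = h/√(2mqV)
λ = (6.626 × 10^-34 J·s) / √(2 × 1.67 × 10^-27 kg × 1.602 × 10^-19 C × 55081.4 V)
λ = 1.22 × 10^-13 m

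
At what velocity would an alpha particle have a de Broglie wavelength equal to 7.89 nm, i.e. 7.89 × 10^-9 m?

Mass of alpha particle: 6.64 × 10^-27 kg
1.26 × 10^1 m/s

From λ = h/(mv), solve for v:

v = h/(mλ)
v = (6.626 × 10^-34 J·s) / (6.64 × 10^-27 kg × 7.89 × 10^-9 m)
v = 1.26 × 10^1 m/s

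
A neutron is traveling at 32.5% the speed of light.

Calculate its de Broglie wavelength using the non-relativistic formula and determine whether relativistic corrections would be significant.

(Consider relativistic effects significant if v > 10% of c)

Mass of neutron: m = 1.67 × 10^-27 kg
Yes, relativistic corrections are needed.

Using the non-relativistic de Broglie formula λ = h/(mv):

v = 32.5% × c = 9.743 × 10^7 m/s

λ = h/(mv)
λ = (6.626 × 10^-34 J·s) / (1.67 × 10^-27 kg × 9.743 × 10^7 m/s)
λ = 4.07 × 10^-15 m

Since v = 32.5% of c > 10% of c, relativistic corrections ARE significant and the actual wavelength would differ from this non-relativistic estimate.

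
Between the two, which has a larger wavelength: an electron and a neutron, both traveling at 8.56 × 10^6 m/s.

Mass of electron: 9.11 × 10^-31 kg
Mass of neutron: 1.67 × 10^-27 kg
The electron has the longer wavelength.

Using λ = h/(mv), since both particles have the same velocity, the wavelength depends only on mass.

For electron: λ₁ = h/(m₁v) = 8.50 × 10^-11 m
For neutron: λ₂ = h/(m₂v) = 4.64 × 10^-14 m

Since λ ∝ 1/m at constant velocity, the lighter particle has the longer wavelength.

The electron has the longer de Broglie wavelength.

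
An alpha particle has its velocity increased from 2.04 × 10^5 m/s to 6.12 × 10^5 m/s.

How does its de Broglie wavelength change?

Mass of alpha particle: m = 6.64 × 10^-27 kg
The wavelength decreases by a factor of 3.

Using λ = h/(mv):

Initial wavelength: λ₁ = h/(mv₁) = 4.89 × 10^-13 m
Final wavelength: λ₂ = h/(mv₂) = 1.63 × 10^-13 m

Since λ ∝ 1/v, when velocity increases by a factor of 3, the wavelength decreases by a factor of 3.

λ₂/λ₁ = v₁/v₂ = 1/3

The wavelength decreases by a factor of 3.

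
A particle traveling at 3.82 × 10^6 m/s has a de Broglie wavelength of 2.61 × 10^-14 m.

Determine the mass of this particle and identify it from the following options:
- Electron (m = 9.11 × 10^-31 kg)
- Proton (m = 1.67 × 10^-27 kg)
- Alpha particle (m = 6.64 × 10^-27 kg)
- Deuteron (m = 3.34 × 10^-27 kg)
The particle is an alpha particle.

From λ = h/(mv), solve for mass:

m = h/(λv)
m = (6.626 × 10^-34 J·s) / (2.61 × 10^-14 m × 3.82 × 10^6 m/s)
m = 6.65 × 10^-27 kg

Comparing with the listed masses, this is closest to an alpha particle.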